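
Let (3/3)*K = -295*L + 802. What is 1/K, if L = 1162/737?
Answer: 737/248284 ≈ 0.0029684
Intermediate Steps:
L = 1162/737 (L = 1162*(1/737) = 1162/737 ≈ 1.5767)
K = 248284/737 (K = -295*1162/737 + 802 = -342790/737 + 802 = 248284/737 ≈ 336.88)
1/K = 1/(248284/737) = 737/248284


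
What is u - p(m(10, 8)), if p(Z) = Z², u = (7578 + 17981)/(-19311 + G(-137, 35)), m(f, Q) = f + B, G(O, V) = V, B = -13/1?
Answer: -3263/316 ≈ -10.326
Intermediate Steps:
B = -13 (B = -13*1 = -13)
m(f, Q) = -13 + f (m(f, Q) = f - 13 = -13 + f)
u = -419/316 (u = (7578 + 17981)/(-19311 + 35) = 25559/(-19276) = 25559*(-1/19276) = -419/316 ≈ -1.3259)
u - p(m(10, 8)) = -419/316 - (-13 + 10)² = -419/316 - 1*(-3)² = -419/316 - 1*9 = -419/316 - 9 = -3263/316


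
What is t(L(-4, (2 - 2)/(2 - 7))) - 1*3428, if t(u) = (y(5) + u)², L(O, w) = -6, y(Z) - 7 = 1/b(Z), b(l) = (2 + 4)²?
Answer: -4441319/1296 ≈ -3426.9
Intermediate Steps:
b(l) = 36 (b(l) = 6² = 36)
y(Z) = 253/36 (y(Z) = 7 + 1/36 = 253/36)
t(u) = (253/36 + u)²
t(L(-4, (2 - 2)/(2 - 7))) - 1*3428 = (253 + 36*(-6))²/1296 - 1*3428 = (253 - 216)²/1296 - 3428 = (1/1296)*37² - 3428 = (1/1296)*1369 - 3428 = 1369/1296 - 3428 = -4441319/1296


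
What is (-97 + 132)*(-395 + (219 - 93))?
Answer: -9415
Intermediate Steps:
(-97 + 132)*(-395 + (219 - 93)) = 35*(-395 + 126) = 35*(-269) = -9415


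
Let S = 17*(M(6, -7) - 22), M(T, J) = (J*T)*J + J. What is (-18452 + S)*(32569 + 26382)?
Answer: -822189597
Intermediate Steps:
M(T, J) = J + T*J**2 (M(T, J) = T*J**2 + J = J + T*J**2)
S = 4505 (S = 17*(-7*(1 - 7*6) - 22) = 17*(-7*(1 - 42) - 22) = 17*(-7*(-41) - 22) = 17*(287 - 22) = 17*265 = 4505)
(-18452 + S)*(32569 + 26382) = (-18452 + 4505)*(32569 + 26382) = -13947*58951 = -822189597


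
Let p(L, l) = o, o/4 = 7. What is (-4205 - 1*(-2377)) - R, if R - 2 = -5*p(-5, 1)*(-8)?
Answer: -2950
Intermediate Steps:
o = 28 (o = 4*7 = 28)
p(L, l) = 28
R = 1122 (R = 2 - 5*28*(-8) = 2 - 140*(-8) = 2 + 1120 = 1122)
(-4205 - 1*(-2377)) - R = (-4205 - 1*(-2377)) - 1*1122 = (-4205 + 2377) - 1122 = -1828 - 1122 = -2950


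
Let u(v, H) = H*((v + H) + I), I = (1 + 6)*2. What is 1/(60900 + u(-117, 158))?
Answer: 1/69590 ≈ 1.4370e-5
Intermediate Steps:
I = 14 (I = 7*2 = 14)
u(v, H) = H*(14 + H + v) (u(v, H) = H*((v + H) + 14) = H*((H + v) + 14) = H*(14 + H + v))
1/(60900 + u(-117, 158)) = 1/(60900 + 158*(14 + 158 - 117)) = 1/(60900 + 158*55) = 1/(60900 + 8690) = 1/69590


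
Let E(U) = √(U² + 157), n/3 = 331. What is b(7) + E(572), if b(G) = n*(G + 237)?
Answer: 242292 + √327341 ≈ 2.4286e+5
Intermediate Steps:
n = 993 (n = 3*331 = 993)
b(G) = 235341 + 993*G (b(G) = 993*(G + 237) = 993*(237 + G) = 235341 + 993*G)
E(U) = √(157 + U²)
b(7) + E(572) = (235341 + 993*7) + √(157 + 572²) = (235341 + 6951) + √(157 + 327184) = 242292 + √327341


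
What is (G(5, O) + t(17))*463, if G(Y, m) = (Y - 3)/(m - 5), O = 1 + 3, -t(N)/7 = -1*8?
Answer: 25002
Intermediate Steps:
t(N) = 56 (t(N) = -(-7)*8 = -7*(-8) = 56)
O = 4
G(Y, m) = (-3 + Y)/(-5 + m)
(G(5, O) + t(17))*463 = ((-3 + 5)/(-5 + 4) + 56)*463 = (2/(-1) + 56)*463 = (-1*2 + 56)*463 = (-2 + 56)*463 = 54*463 = 25002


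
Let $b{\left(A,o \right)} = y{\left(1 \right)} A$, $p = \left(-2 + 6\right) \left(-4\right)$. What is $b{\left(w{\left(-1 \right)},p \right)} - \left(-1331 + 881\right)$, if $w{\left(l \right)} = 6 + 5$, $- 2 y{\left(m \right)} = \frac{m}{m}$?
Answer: $\frac{889}{2} \approx 444.5$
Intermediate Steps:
$y{\left(m \right)} = - \frac{1}{2}$ ($y{\left(m \right)} = - \frac{m \frac{1}{m}}{2} = \left(- \frac{1}{2}\right) 1 = - \frac{1}{2}$)
$w{\left(l \right)} = 11$
$p = -16$ ($p = 4 \left(-4\right) = -16$)
$b{\left(A,o \right)} = - \frac{A}{2}$
$b{\left(w{\left(-1 \right)},p \right)} - \left(-1331 + 881\right) = \left(- \frac{1}{2}\right) 11 - \left(-1331 + 881\right) = - \frac{11}{2} - -450 = - \frac{11}{2} + 450 = \frac{889}{2}$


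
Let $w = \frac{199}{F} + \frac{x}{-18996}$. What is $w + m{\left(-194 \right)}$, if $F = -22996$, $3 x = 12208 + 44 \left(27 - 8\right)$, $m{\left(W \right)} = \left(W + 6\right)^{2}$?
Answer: $\frac{3859821751673}{109208004} \approx 35344.0$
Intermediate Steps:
$m{\left(W \right)} = \left(6 + W\right)^{2}$
$x = 4348$ ($x = \frac{12208 + 44 \left(27 - 8\right)}{3} = \frac{12208 + 44 \cdot 19}{3} = \frac{12208 + 836}{3} = \frac{1}{3} \cdot 13044 = 4348$)
$w = - \frac{25941703}{109208004}$ ($w = \frac{199}{-22996} + \frac{4348}{-18996} = 199 \left(- \frac{1}{22996}\right) + 4348 \left(- \frac{1}{18996}\right) = - \frac{199}{22996} - \frac{1087}{4749} = - \frac{25941703}{109208004} \approx -0.23754$)
$w + m{\left(-194 \right)} = - \frac{25941703}{109208004} + \left(6 - 194\right)^{2} = - \frac{25941703}{109208004} + \left(-188\right)^{2} = - \frac{25941703}{109208004} + 35344 = \frac{3859821751673}{109208004}$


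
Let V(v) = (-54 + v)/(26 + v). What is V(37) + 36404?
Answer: 2293435/63 ≈ 36404.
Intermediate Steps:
V(v) = (-54 + v)/(26 + v)
V(37) + 36404 = (-54 + 37)/(26 + 37) + 36404 = -17/63 + 36404 = 2293435/63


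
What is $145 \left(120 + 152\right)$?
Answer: $39440$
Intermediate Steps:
$145 \left(120 + 152\right) = 145 \cdot 272 = 39440$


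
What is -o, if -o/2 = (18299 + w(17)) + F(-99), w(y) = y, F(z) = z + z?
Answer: 36236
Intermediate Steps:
F(z) = 2*z
o = -36236 (o = -2*((18299 + 17) + 2*(-99)) = -2*(18316 - 198) = -2*18118 = -36236)
-o = -1*(-36236) = 36236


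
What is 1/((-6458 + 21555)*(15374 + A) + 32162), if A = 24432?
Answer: 1/600983344 ≈ 1.6639e-9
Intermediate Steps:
1/((-6458 + 21555)*(15374 + A) + 32162) = 1/((-6458 + 21555)*(15374 + 24432) + 32162) = 1/(15097*39806 + 32162) = 1/(600951182 + 32162) = 1/600983344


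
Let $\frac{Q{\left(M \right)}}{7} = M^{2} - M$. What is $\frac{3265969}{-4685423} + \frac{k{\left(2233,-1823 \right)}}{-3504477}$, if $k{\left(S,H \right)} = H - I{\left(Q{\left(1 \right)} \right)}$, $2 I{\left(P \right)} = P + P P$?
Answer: $- \frac{11436971717084}{16419957138771} \approx -0.69653$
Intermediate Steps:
$Q{\left(M \right)} = - 7 M + 7 M^{2}$ ($Q{\left(M \right)} = 7 \left(M^{2} - M\right) = - 7 M + 7 M^{2}$)
$I{\left(P \right)} = \frac{P}{2} + \frac{P^{2}}{2}$ ($I{\left(P \right)} = \frac{P + P P}{2} = \frac{P + P^{2}}{2} = \frac{P}{2} + \frac{P^{2}}{2}$)
$k{\left(S,H \right)} = H$ ($k{\left(S,H \right)} = H - \frac{7 \cdot 1 \left(-1 + 1\right) \left(1 + 7 \cdot 1 \left(-1 + 1\right)\right)}{2} = H - \frac{7 \cdot 1 \cdot 0 \left(1 + 7 \cdot 1 \cdot 0\right)}{2} = H - \frac{1}{2} \cdot 0 \left(1 + 0\right) = H - \frac{1}{2} \cdot 0 \cdot 1 = H - 0 = H + 0 = H$)
$\frac{3265969}{-4685423} + \frac{k{\left(2233,-1823 \right)}}{-3504477} = \frac{3265969}{-4685423} - \frac{1823}{-3504477} = 3265969 \left(- \frac{1}{4685423}\right) - - \frac{1823}{3504477} = - \frac{3265969}{4685423} + \frac{1823}{3504477} = - \frac{11436971717084}{16419957138771}$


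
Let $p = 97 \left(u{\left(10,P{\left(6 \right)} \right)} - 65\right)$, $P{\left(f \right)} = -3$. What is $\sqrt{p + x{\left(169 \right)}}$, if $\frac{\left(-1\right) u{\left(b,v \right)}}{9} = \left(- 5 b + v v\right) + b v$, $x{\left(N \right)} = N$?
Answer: $\sqrt{55847} \approx 236.32$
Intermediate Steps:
$u{\left(b,v \right)} = - 9 v^{2} + 45 b - 9 b v$ ($u{\left(b,v \right)} = - 9 \left(\left(- 5 b + v v\right) + b v\right) = - 9 \left(\left(- 5 b + v^{2}\right) + b v\right) = - 9 \left(\left(v^{2} - 5 b\right) + b v\right) = - 9 \left(v^{2} - 5 b + b v\right) = - 9 v^{2} + 45 b - 9 b v$)
$p = 55678$ ($p = 97 \left(\left(- 9 \left(-3\right)^{2} + 45 \cdot 10 - 90 \left(-3\right)\right) - 65\right) = 97 \left(\left(\left(-9\right) 9 + 450 + 270\right) - 65\right) = 97 \left(\left(-81 + 450 + 270\right) - 65\right) = 97 \left(639 - 65\right) = 97 \cdot 574 = 55678$)
$\sqrt{p + x{\left(169 \right)}} = \sqrt{55678 + 169} = \sqrt{55847}$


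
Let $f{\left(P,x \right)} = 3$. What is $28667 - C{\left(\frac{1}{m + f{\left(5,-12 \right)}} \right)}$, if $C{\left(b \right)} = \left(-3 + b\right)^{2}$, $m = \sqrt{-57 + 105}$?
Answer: $\frac{14529353}{507} + \frac{320 \sqrt{3}}{507} \approx 28659.0$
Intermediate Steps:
$m = 4 \sqrt{3}$ ($m = \sqrt{48} = 4 \sqrt{3} \approx 6.9282$)
$28667 - C{\left(\frac{1}{m + f{\left(5,-12 \right)}} \right)} = 28667 - \left(-3 + \frac{1}{4 \sqrt{3} + 3}\right)^{2} = 28667 - \left(-3 + \frac{1}{3 + 4 \sqrt{3}}\right)^{2}$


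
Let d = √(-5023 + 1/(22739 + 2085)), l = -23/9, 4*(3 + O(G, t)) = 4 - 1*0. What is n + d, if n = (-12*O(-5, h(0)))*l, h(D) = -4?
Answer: -184/3 + I*√773832041906/12412 ≈ -61.333 + 70.873*I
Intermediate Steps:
O(G, t) = -2 (O(G, t) = -3 + (4 - 1*0)/4 = -3 + (4 + 0)/4 = -3 + (¼)*4 = -3 + 1 = -2)
l = -23/9 (l = -23*⅑ = -23/9 ≈ -2.5556)
d = I*√773832041906/12412 (d = √(-5023 + 1/24824) = √(-124690951/24824) = I*√773832041906/12412 ≈ 70.873*I)
n = -184/3 (n = -12*(-2)*(-23/9) = 24*(-23/9) = -184/3 ≈ -61.333)
n + d = -184/3 + I*√773832041906/12412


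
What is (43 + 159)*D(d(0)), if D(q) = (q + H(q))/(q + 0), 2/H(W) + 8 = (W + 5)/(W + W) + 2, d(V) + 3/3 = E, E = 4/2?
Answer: 202/3 ≈ 67.333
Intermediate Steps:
E = 2 (E = 4*(½) = 2)
d(V) = 1 (d(V) = -1 + 2 = 1)
H(W) = 2/(-6 + (5 + W)/(2*W)) (H(W) = 2/(-8 + ((W + 5)/(W + W) + 2)) = 2/(-8 + ((5 + W)/((2*W)) + 2)) = 2/(-8 + ((5 + W)*(1/(2*W)) + 2)) = 2/(-8 + ((5 + W)/(2*W) + 2)) = 2/(-8 + (2 + (5 + W)/(2*W))) = 2/(-6 + (5 + W)/(2*W)))
D(q) = (q - 4*q/(-5 + 11*q))/q (D(q) = (q - 4*q/(-5 + 11*q))/(q + 0) = (q - 4*q/(-5 + 11*q))/q)
(43 + 159)*D(d(0)) = (43 + 159)*((-9 + 11*1)/(-5 + 11*1)) = 202*((-9 + 11)/(-5 + 11)) = 202*(2/6) = 202*((⅙)*2) = 202*(⅓) = 202/3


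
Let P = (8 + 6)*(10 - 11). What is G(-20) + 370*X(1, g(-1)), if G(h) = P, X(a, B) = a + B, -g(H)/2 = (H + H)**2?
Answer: -2604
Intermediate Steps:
g(H) = -8*H**2 (g(H) = -2*(H + H)**2 = -2*4*H**2 = -8*H**2)
X(a, B) = B + a
P = -14 (P = 14*(-1) = -14)
G(h) = -14
G(-20) + 370*X(1, g(-1)) = -14 + 370*(-8*(-1)**2 + 1) = -14 + 370*(-8*1 + 1) = -14 + 370*(-8 + 1) = -14 + 370*(-7) = -14 - 2590 = -2604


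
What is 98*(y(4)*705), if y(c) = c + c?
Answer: 552720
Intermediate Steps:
y(c) = 2*c
98*(y(4)*705) = 98*((2*4)*705) = 98*(8*705) = 98*5640 = 552720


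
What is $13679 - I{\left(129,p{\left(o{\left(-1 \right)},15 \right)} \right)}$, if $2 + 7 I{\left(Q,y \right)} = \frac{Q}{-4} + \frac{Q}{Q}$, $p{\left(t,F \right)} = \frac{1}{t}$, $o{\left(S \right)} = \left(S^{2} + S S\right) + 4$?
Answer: $\frac{54735}{4} \approx 13684.0$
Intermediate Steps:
$o{\left(S \right)} = 4 + 2 S^{2}$ ($o{\left(S \right)} = \left(S^{2} + S^{2}\right) + 4 = 2 S^{2} + 4 = 4 + 2 S^{2}$)
$I{\left(Q,y \right)} = - \frac{1}{7} - \frac{Q}{28}$ ($I{\left(Q,y \right)} = - \frac{2}{7} + \frac{\frac{Q}{-4} + \frac{Q}{Q}}{7} = - \frac{2}{7} + \frac{Q \left(- \frac{1}{4}\right) + 1}{7} = - \frac{2}{7} + \frac{- \frac{Q}{4} + 1}{7} = - \frac{2}{7} + \frac{1 - \frac{Q}{4}}{7} = - \frac{2}{7} - \left(- \frac{1}{7} + \frac{Q}{28}\right) = - \frac{1}{7} - \frac{Q}{28}$)
$13679 - I{\left(129,p{\left(o{\left(-1 \right)},15 \right)} \right)} = 13679 - \left(- \frac{1}{7} - \frac{129}{28}\right) = 13679 - - \frac{19}{4} = 13679 + \frac{19}{4} = \frac{54735}{4}$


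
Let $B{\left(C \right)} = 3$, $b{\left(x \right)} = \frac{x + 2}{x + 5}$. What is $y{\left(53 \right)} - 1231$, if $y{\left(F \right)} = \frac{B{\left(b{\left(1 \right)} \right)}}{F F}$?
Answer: $- \frac{3457876}{2809} \approx -1231.0$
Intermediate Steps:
$b{\left(x \right)} = \frac{2 + x}{5 + x}$
$y{\left(F \right)} = \frac{3}{F^{2}}$ ($y{\left(F \right)} = \frac{3}{F F} = \frac{3}{F^{2}}$)
$y{\left(53 \right)} - 1231 = \frac{3}{2809} - 1231 = - \frac{3457876}{2809}$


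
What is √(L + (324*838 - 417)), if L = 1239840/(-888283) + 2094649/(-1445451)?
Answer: 2*√2280186278222391616066698819/183424221519 ≈ 520.67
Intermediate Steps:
L = -3652769065507/1283969550633 (L = 1239840*(-1/888283) + 2094649*(-1/1445451) = -1239840/888283 - 2094649/1445451 = -3652769065507/1283969550633 ≈ -2.8449)
√(L + (324*838 - 417)) = √(-3652769065507/1283969550633 + (324*838 - 417)) = √(-3652769065507/1283969550633 + (271512 - 417)) = √(-3652769065507/1283969550633 + 271095) = √(348074072559787628/1283969550633) = 2*√2280186278222391616066698819/183424221519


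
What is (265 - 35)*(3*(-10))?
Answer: -6900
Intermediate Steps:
(265 - 35)*(3*(-10)) = 230*(-30) = -6900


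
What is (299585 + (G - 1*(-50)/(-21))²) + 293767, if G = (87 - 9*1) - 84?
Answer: 261699208/441 ≈ 5.9342e+5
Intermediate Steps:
G = -6 (G = (87 - 9) - 84 = 78 - 84 = -6)
(299585 + (G - 1*(-50)/(-21))²) + 293767 = (299585 + (-6 - 1*(-50)/(-21))²) + 293767 = (299585 + (-6 + 50*(-1/21))²) + 293767 = (299585 + (-6 - 50/21)²) + 293767 = (299585 + (-176/21)²) + 293767 = (299585 + 30976/441) + 293767 = 132147961/441 + 293767 = 261699208/441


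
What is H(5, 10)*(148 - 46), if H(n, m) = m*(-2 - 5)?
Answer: -7140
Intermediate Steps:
H(n, m) = -7*m (H(n, m) = m*(-7) = -7*m)
H(5, 10)*(148 - 46) = (-7*10)*(148 - 46) = -70*102 = -7140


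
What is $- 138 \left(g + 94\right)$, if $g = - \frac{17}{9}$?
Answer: $- \frac{38134}{3} \approx -12711.0$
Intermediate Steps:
$g = - \frac{17}{9}$ ($g = \left(-17\right) \frac{1}{9} = - \frac{17}{9} \approx -1.8889$)
$- 138 \left(g + 94\right) = - 138 \left(- \frac{17}{9} + 94\right) = \left(-138\right) \frac{829}{9} = - \frac{38134}{3}$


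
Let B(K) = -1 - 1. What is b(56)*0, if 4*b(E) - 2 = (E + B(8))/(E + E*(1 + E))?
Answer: 0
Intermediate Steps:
B(K) = -2
b(E) = ½ + (-2 + E)/(4*(E + E*(1 + E))) (b(E) = ½ + ((E - 2)/(E + E*(1 + E)))/4 = ½ + ((-2 + E)/(E + E*(1 + E)))/4 = ½ + (-2 + E)/(4*(E + E*(1 + E))))
b(56)*0 = ((¼)*(-2 + 2*56² + 5*56)/(56*(2 + 56)))*0 = ((¼)*(1/56)*(-2 + 2*3136 + 280)/58)*0 = ((¼)*(1/56)*(1/58)*(-2 + 6272 + 280))*0 = ((¼)*(1/56)*(1/58)*6550)*0 = (3275/6496)*0 = 0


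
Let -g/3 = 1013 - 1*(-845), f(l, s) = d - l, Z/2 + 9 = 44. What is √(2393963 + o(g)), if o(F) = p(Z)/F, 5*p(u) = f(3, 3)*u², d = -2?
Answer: √18594800821497/2787 ≈ 1547.2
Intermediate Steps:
Z = 70 (Z = -18 + 2*44 = -18 + 88 = 70)
f(l, s) = -2 - l
g = -5574 (g = -3*(1013 - 1*(-845)) = -3*(1013 + 845) = -3*1858 = -5574)
p(u) = -u² (p(u) = ((-2 - 1*3)*u²)/5 = ((-2 - 3)*u²)/5 = (-5*u²)/5 = -u²)
o(F) = -4900/F (o(F) = (-1*70²)/F = (-1*4900)/F = -4900/F)
√(2393963 + o(g)) = √(2393963 - 4900/(-5574)) = √(2393963 - 4900*(-1/5574)) = √(2393963 + 2450/2787) = √(6671977331/2787) = √18594800821497/2787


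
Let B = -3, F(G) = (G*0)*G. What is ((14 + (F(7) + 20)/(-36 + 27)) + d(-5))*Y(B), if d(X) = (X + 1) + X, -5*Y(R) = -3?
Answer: 5/3 ≈ 1.6667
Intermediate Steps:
F(G) = 0 (F(G) = 0*G = 0)
Y(R) = ⅗ (Y(R) = -⅕*(-3) = ⅗)
d(X) = 1 + 2*X (d(X) = (1 + X) + X = 1 + 2*X)
((14 + (F(7) + 20)/(-36 + 27)) + d(-5))*Y(B) = ((14 + (0 + 20)/(-36 + 27)) + (1 + 2*(-5)))*(⅗) = ((14 + 20/(-9)) + (1 - 10))*(⅗) = ((14 + 20*(-⅑)) - 9)*(⅗) = ((14 - 20/9) - 9)*(⅗) = (106/9 - 9)*(⅗) = (25/9)*(⅗) = 5/3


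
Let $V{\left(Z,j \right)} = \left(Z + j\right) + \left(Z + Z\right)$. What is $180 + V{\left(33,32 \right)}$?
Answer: $311$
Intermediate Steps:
$V{\left(Z,j \right)} = j + 3 Z$ ($V{\left(Z,j \right)} = \left(Z + j\right) + 2 Z = j + 3 Z$)
$180 + V{\left(33,32 \right)} = 180 + \left(32 + 3 \cdot 33\right) = 180 + \left(32 + 99\right) = 180 + 131 = 311$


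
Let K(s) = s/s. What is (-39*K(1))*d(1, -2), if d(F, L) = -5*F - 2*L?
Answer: 39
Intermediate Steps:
K(s) = 1
(-39*K(1))*d(1, -2) = (-39*1)*(-5*1 - 2*(-2)) = -39*(-5 + 4) = -39*(-1) = 39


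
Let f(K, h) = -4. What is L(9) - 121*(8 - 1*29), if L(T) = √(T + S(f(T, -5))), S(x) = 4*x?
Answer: 2541 + I*√7 ≈ 2541.0 + 2.6458*I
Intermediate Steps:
L(T) = √(-16 + T) (L(T) = √(T + 4*(-4)) = √(T - 16) = √(-16 + T))
L(9) - 121*(8 - 1*29) = √(-16 + 9) - 121*(8 - 1*29) = √(-7) - 121*(8 - 29) = I*√7 - 121*(-21) = I*√7 + 2541 = 2541 + I*√7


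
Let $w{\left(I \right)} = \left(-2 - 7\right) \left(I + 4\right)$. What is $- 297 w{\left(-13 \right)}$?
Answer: $-24057$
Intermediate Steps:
$w{\left(I \right)} = -36 - 9 I$ ($w{\left(I \right)} = - 9 \left(4 + I\right) = -36 - 9 I$)
$- 297 w{\left(-13 \right)} = - 297 \left(-36 - -117\right) = - 297 \left(-36 + 117\right) = \left(-297\right) 81 = -24057$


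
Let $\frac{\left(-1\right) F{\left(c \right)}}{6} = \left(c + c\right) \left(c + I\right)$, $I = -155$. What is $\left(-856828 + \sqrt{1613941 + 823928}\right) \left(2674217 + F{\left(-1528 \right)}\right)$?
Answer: $24149929380388 - 28185271 \sqrt{2437869} \approx 2.4106 \cdot 10^{13}$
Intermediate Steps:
$F{\left(c \right)} = - 12 c \left(-155 + c\right)$ ($F{\left(c \right)} = - 6 \left(c + c\right) \left(c - 155\right) = - 6 \cdot 2 c \left(-155 + c\right) = - 12 c \left(-155 + c\right)$)
$\left(-856828 + \sqrt{1613941 + 823928}\right) \left(2674217 + F{\left(-1528 \right)}\right) = \left(-856828 + \sqrt{1613941 + 823928}\right) \left(2674217 + 12 \left(-1528\right) \left(155 - -1528\right)\right) = \left(-856828 + \sqrt{2437869}\right) \left(2674217 + 12 \left(-1528\right) \left(155 + 1528\right)\right) = \left(-856828 + \sqrt{2437869}\right) \left(2674217 + 12 \left(-1528\right) 1683\right) = \left(-856828 + \sqrt{2437869}\right) \left(2674217 - 30859488\right) = \left(-856828 + \sqrt{2437869}\right) \left(-28185271\right) = 24149929380388 - 28185271 \sqrt{2437869}$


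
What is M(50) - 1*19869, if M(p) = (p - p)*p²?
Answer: -19869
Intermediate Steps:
M(p) = 0 (M(p) = 0*p² = 0)
M(50) - 1*19869 = 0 - 1*19869 = 0 - 19869 = -19869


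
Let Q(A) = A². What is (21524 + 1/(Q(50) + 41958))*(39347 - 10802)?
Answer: 27315109930185/44458 ≈ 6.1440e+8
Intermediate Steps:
(21524 + 1/(Q(50) + 41958))*(39347 - 10802) = (21524 + 1/(50² + 41958))*(39347 - 10802) = (21524 + 1/(2500 + 41958))*28545 = (21524 + 1/44458)*28545 = (956913993/44458)*28545 = 27315109930185/44458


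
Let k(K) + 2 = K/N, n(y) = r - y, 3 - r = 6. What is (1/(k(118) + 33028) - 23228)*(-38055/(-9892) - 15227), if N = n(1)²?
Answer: 231091237692871343/653532291 ≈ 3.5360e+8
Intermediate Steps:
r = -3 (r = 3 - 1*6 = 3 - 6 = -3)
n(y) = -3 - y
N = 16 (N = (-3 - 1*1)² = (-3 - 1)² = (-4)² = 16)
k(K) = -2 + K/16
(1/(k(118) + 33028) - 23228)*(-38055/(-9892) - 15227) = (1/((-2 + (1/16)*118) + 33028) - 23228)*(-38055/(-9892) - 15227) = (1/((-2 + 59/8) + 33028) - 23228)*(-38055*(-1/9892) - 15227) = (1/(43/8 + 33028) - 23228)*(38055/9892 - 15227) = (1/(264267/8) - 23228)*(-150587429/9892) = (8/264267 - 23228)*(-150587429/9892) = -6138393868/264267*(-150587429/9892) = 231091237692871343/653532291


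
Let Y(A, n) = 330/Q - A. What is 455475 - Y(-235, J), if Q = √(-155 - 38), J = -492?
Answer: 455240 + 330*I*√193/193 ≈ 4.5524e+5 + 23.754*I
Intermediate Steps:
Q = I*√193 (Q = √(-193) = I*√193 ≈ 13.892*I)
Y(A, n) = -A - 330*I*√193/193 (Y(A, n) = 330/((I*√193)) - A = 330*(-I*√193/193) - A = -330*I*√193/193 - A = -A - 330*I*√193/193)
455475 - Y(-235, J) = 455475 - (-1*(-235) - 330*I*√193/193) = 455475 - (235 - 330*I*√193/193) = 455475 + (-235 + 330*I*√193/193) = 455240 + 330*I*√193/193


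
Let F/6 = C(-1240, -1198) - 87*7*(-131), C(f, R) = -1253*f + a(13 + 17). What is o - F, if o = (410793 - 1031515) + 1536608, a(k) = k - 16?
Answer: -8885192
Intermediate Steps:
a(k) = -16 + k
C(f, R) = 14 - 1253*f (C(f, R) = -1253*f + (-16 + (13 + 17)) = -1253*f + (-16 + 30) = -1253*f + 14 = 14 - 1253*f)
o = 915886 (o = -620722 + 1536608 = 915886)
F = 9801078 (F = 6*((14 - 1253*(-1240)) - 87*7*(-131)) = 6*((14 + 1553720) - 609*(-131)) = 6*(1553734 - 1*(-79779)) = 6*(1553734 + 79779) = 6*1633513 = 9801078)
o - F = 915886 - 1*9801078 = 915886 - 9801078 = -8885192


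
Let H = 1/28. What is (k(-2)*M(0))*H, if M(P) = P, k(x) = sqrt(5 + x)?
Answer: 0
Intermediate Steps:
H = 1/28 ≈ 0.035714
(k(-2)*M(0))*H = (sqrt(5 - 2)*0)*(1/28) = (sqrt(3)*0)*(1/28) = 0*(1/28) = 0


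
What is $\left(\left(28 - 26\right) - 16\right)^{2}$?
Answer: $196$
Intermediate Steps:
$\left(\left(28 - 26\right) - 16\right)^{2} = \left(2 - 16\right)^{2} = \left(-14\right)^{2} = 196$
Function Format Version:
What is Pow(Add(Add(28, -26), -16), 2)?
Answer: 196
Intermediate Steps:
Pow(Add(Add(28, -26), -16), 2) = Pow(Add(2, -16), 2) = Pow(-14, 2) = 196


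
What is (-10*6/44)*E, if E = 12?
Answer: -180/11 ≈ -16.364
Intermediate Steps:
(-10*6/44)*E = (-10*6/44)*12 = -60*1/44*12 = -15/11*12 = -180/11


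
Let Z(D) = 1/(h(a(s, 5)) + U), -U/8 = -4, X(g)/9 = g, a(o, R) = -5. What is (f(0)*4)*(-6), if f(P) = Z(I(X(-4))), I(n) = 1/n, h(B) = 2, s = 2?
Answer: -12/17 ≈ -0.70588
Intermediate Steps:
X(g) = 9*g
U = 32 (U = -8*(-4) = 32)
Z(D) = 1/34 (Z(D) = 1/(2 + 32) = 1/34)
f(P) = 1/34
(f(0)*4)*(-6) = ((1/34)*4)*(-6) = (2/17)*(-6) = -12/17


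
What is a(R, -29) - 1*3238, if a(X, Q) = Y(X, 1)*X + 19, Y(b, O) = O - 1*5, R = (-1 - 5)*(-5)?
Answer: -3339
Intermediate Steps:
R = 30 (R = -6*(-5) = 30)
Y(b, O) = -5 + O (Y(b, O) = O - 5 = -5 + O)
a(X, Q) = 19 - 4*X (a(X, Q) = (-5 + 1)*X + 19 = -4*X + 19 = 19 - 4*X)
a(R, -29) - 1*3238 = (19 - 4*30) - 1*3238 = (19 - 120) - 3238 = -101 - 3238 = -3339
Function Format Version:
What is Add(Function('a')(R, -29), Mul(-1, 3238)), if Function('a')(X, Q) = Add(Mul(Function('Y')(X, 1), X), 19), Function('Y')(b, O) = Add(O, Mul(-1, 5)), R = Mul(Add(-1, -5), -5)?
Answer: -3339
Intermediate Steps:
R = 30 (R = Mul(-6, -5) = 30)
Function('Y')(b, O) = Add(-5, O) (Function('Y')(b, O) = Add(O, -5) = Add(-5, O))
Function('a')(X, Q) = Add(19, Mul(-4, X)) (Function('a')(X, Q) = Add(Mul(Add(-5, 1), X), 19) = Add(Mul(-4, X), 19) = Add(19, Mul(-4, X)))
Add(Function('a')(R, -29), Mul(-1, 3238)) = Add(Add(19, Mul(-4, 30)), Mul(-1, 3238)) = Add(Add(19, -120), -3238) = Add(-101, -3238) = -3339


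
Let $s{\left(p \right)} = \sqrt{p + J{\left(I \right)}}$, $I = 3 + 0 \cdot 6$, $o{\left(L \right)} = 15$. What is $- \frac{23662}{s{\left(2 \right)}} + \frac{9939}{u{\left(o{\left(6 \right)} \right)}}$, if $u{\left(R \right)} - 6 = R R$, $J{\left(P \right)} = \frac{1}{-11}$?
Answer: $\frac{3313}{77} - \frac{23662 \sqrt{231}}{21} \approx -17082.0$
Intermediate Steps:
$I = 3$ ($I = 3 + 0 = 3$)
$J{\left(P \right)} = - \frac{1}{11}$
$u{\left(R \right)} = 6 + R^{2}$ ($u{\left(R \right)} = 6 + R R = 6 + R^{2}$)
$s{\left(p \right)} = \sqrt{- \frac{1}{11} + p}$ ($s{\left(p \right)} = \sqrt{p - \frac{1}{11}} = \sqrt{- \frac{1}{11} + p}$)
$- \frac{23662}{s{\left(2 \right)}} + \frac{9939}{u{\left(o{\left(6 \right)} \right)}} = - \frac{23662}{\frac{1}{11} \sqrt{-11 + 121 \cdot 2}} + \frac{9939}{6 + 15^{2}} = - \frac{23662}{\frac{1}{11} \sqrt{-11 + 242}} + \frac{9939}{6 + 225} = - \frac{23662}{\frac{1}{11} \sqrt{231}} + \frac{9939}{231} = - 23662 \frac{\sqrt{231}}{21} + 9939 \cdot \frac{1}{231} = - \frac{23662 \sqrt{231}}{21} + \frac{3313}{77} = \frac{3313}{77} - \frac{23662 \sqrt{231}}{21}$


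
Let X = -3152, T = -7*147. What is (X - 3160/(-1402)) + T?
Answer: -2929301/701 ≈ -4178.7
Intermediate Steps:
T = -1029
(X - 3160/(-1402)) + T = (-3152 - 3160/(-1402)) - 1029 = (-3152 - 3160*(-1/1402)) - 1029 = (-3152 + 1580/701) - 1029 = -2207972/701 - 1029 = -2929301/701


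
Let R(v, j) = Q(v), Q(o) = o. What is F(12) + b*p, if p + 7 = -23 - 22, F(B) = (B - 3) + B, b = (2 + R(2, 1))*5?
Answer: -1019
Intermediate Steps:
R(v, j) = v
b = 20 (b = (2 + 2)*5 = 4*5 = 20)
F(B) = -3 + 2*B (F(B) = (-3 + B) + B = -3 + 2*B)
p = -52 (p = -7 + (-23 - 22) = -7 - 45 = -52)
F(12) + b*p = (-3 + 2*12) + 20*(-52) = (-3 + 24) - 1040 = 21 - 1040 = -1019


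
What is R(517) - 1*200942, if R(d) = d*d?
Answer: 66347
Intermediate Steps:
R(d) = d²
R(517) - 1*200942 = 517² - 1*200942 = 267289 - 200942 = 66347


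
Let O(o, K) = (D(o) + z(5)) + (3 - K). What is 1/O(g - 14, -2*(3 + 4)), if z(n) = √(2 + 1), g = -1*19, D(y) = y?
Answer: -16/253 - √3/253 ≈ -0.070087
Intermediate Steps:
g = -19
z(n) = √3
O(o, K) = 3 + o + √3 - K (O(o, K) = (o + √3) + (3 - K) = 3 + o + √3 - K)
1/O(g - 14, -2*(3 + 4)) = 1/(3 + (-19 - 14) + √3 - (-2)*(3 + 4)) = 1/(3 - 33 + √3 - (-2)*7) = 1/(3 - 33 + √3 - 1*(-14)) = 1/(3 - 33 + √3 + 14) = 1/(-16 + √3)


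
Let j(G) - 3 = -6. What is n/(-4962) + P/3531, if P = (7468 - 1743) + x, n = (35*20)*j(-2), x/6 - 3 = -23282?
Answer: -109539973/2920137 ≈ -37.512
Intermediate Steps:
x = -139674 (x = 18 + 6*(-23282) = 18 - 139692 = -139674)
j(G) = -3 (j(G) = 3 - 6 = -3)
n = -2100 (n = (35*20)*(-3) = 700*(-3) = -2100)
P = -133949 (P = (7468 - 1743) - 139674 = 5725 - 139674 = -133949)
n/(-4962) + P/3531 = -2100/(-4962) - 133949/3531 = -2100*(-1/4962) - 133949*1/3531 = 350/827 - 133949/3531 = -109539973/2920137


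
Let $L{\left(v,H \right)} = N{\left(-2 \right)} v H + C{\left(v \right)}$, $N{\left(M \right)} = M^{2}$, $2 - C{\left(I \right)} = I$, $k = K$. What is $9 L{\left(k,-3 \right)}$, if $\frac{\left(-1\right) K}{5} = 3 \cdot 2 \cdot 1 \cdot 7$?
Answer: $24588$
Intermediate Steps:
$K = -210$ ($K = - 5 \cdot 3 \cdot 2 \cdot 1 \cdot 7 = - 5 \cdot 6 \cdot 1 \cdot 7 = - 5 \cdot 6 \cdot 7 = \left(-5\right) 42 = -210$)
$k = -210$
$C{\left(I \right)} = 2 - I$
$L{\left(v,H \right)} = 2 - v + 4 H v$ ($L{\left(v,H \right)} = \left(-2\right)^{2} v H - \left(-2 + v\right) = 4 v H - \left(-2 + v\right) = 4 H v - \left(-2 + v\right) = 2 - v + 4 H v$)
$9 L{\left(k,-3 \right)} = 9 \left(2 - -210 + 4 \left(-3\right) \left(-210\right)\right) = 9 \left(2 + 210 + 2520\right) = 9 \cdot 2732 = 24588$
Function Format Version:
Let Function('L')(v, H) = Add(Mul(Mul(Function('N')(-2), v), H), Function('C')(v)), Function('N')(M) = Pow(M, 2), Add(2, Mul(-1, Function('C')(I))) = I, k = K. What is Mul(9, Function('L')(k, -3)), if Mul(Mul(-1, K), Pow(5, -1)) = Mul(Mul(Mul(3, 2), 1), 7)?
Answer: 24588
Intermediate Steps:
K = -210 (K = Mul(-5, Mul(Mul(Mul(3, 2), 1), 7)) = Mul(-5, Mul(Mul(6, 1), 7)) = Mul(-5, Mul(6, 7)) = Mul(-5, 42) = -210)
k = -210
Function('C')(I) = Add(2, Mul(-1, I))
Function('L')(v, H) = Add(2, Mul(-1, v), Mul(4, H, v)) (Function('L')(v, H) = Add(Mul(Mul(Pow(-2, 2), v), H), Add(2, Mul(-1, v))) = Add(Mul(Mul(4, v), H), Add(2, Mul(-1, v))) = Add(Mul(4, H, v), Add(2, Mul(-1, v))) = Add(2, Mul(-1, v), Mul(4, H, v)))
Mul(9, Function('L')(k, -3)) = Mul(9, Add(2, Mul(-1, -210), Mul(4, -3, -210))) = Mul(9, Add(2, 210, 2520)) = Mul(9, 2732) = 24588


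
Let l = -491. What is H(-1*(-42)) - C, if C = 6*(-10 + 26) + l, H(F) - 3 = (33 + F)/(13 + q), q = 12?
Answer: 401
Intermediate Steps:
H(F) = 108/25 + F/25 (H(F) = 3 + (33 + F)/(13 + 12) = 3 + (33 + F)/25 = 3 + (33 + F)*(1/25) = 3 + (33/25 + F/25) = 108/25 + F/25)
C = -395 (C = 6*(-10 + 26) - 491 = 6*16 - 491 = 96 - 491 = -395)
H(-1*(-42)) - C = (108/25 + (-1*(-42))/25) - 1*(-395) = (108/25 + (1/25)*42) + 395 = (108/25 + 42/25) + 395 = 6 + 395 = 401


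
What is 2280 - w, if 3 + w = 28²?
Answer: 1499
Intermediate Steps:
w = 781 (w = -3 + 28² = -3 + 784 = 781)
2280 - w = 2280 - 1*781 = 2280 - 781 = 1499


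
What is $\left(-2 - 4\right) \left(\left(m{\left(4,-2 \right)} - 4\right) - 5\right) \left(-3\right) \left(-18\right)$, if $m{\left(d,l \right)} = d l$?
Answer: $5508$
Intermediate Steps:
$\left(-2 - 4\right) \left(\left(m{\left(4,-2 \right)} - 4\right) - 5\right) \left(-3\right) \left(-18\right) = \left(-2 - 4\right) \left(\left(4 \left(-2\right) - 4\right) - 5\right) \left(-3\right) \left(-18\right) = - 6 \left(\left(-8 - 4\right) - 5\right) \left(-3\right) \left(-18\right) = - 6 \left(-12 - 5\right) \left(-3\right) \left(-18\right) = \left(-6\right) \left(-17\right) \left(-3\right) \left(-18\right) = 102 \left(-3\right) \left(-18\right) = \left(-306\right) \left(-18\right) = 5508$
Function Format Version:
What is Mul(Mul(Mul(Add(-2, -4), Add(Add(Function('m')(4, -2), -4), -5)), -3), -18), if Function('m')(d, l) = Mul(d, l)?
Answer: 5508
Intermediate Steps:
Mul(Mul(Mul(Add(-2, -4), Add(Add(Function('m')(4, -2), -4), -5)), -3), -18) = Mul(Mul(Mul(Add(-2, -4), Add(Add(Mul(4, -2), -4), -5)), -3), -18) = Mul(Mul(Mul(-6, Add(Add(-8, -4), -5)), -3), -18) = Mul(Mul(Mul(-6, Add(-12, -5)), -3), -18) = Mul(Mul(Mul(-6, -17), -3), -18) = Mul(Mul(102, -3), -18) = Mul(-306, -18) = 5508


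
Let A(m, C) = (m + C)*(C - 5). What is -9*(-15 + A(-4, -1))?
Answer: -135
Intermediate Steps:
A(m, C) = (-5 + C)*(C + m) (A(m, C) = (C + m)*(-5 + C) = (-5 + C)*(C + m))
-9*(-15 + A(-4, -1)) = -9*(-15 + ((-1)² - 5*(-1) - 5*(-4) - 1*(-4))) = -9*(-15 + (1 + 5 + 20 + 4)) = -9*(-15 + 30) = -9*15 = -135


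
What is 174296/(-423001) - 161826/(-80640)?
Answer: 1295174533/812161920 ≈ 1.5947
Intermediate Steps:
174296/(-423001) - 161826/(-80640) = 174296*(-1/423001) - 161826*(-1/80640) = -174296/423001 + 3853/1920 = 1295174533/812161920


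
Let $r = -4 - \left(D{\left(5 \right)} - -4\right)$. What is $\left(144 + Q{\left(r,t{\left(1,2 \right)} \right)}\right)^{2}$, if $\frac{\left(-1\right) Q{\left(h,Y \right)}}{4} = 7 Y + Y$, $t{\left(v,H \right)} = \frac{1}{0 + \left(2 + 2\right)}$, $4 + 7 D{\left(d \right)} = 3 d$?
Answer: $18496$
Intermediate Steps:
$D{\left(d \right)} = - \frac{4}{7} + \frac{3 d}{7}$
$t{\left(v,H \right)} = \frac{1}{4}$ ($t{\left(v,H \right)} = \frac{1}{0 + 4} = \frac{1}{4}$)
$r = - \frac{67}{7}$ ($r = -4 - \left(\left(- \frac{4}{7} + \frac{3}{7} \cdot 5\right) - -4\right) = -4 - \left(\left(- \frac{4}{7} + \frac{15}{7}\right) + 4\right) = -4 - \left(\frac{11}{7} + 4\right) = -4 - \frac{39}{7} = - \frac{67}{7} \approx -9.5714$)
$Q{\left(h,Y \right)} = - 32 Y$ ($Q{\left(h,Y \right)} = - 4 \left(7 Y + Y\right) = - 4 \cdot 8 Y = - 32 Y$)
$\left(144 + Q{\left(r,t{\left(1,2 \right)} \right)}\right)^{2} = \left(144 - 8\right)^{2} = 136^{2} = 18496$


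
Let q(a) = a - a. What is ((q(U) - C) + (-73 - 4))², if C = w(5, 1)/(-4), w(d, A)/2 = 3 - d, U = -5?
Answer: 6084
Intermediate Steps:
w(d, A) = 6 - 2*d (w(d, A) = 2*(3 - d) = 6 - 2*d)
q(a) = 0
C = 1 (C = (6 - 2*5)/(-4) = (6 - 10)*(-¼) = -4*(-¼) = 1)
((q(U) - C) + (-73 - 4))² = ((0 - 1*1) + (-73 - 4))² = ((0 - 1) - 77)² = (-1 - 77)² = (-78)² = 6084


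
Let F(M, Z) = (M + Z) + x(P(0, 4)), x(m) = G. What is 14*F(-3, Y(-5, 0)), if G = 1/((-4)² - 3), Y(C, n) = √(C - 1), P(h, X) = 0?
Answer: -532/13 + 14*I*√6 ≈ -40.923 + 34.293*I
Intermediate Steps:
Y(C, n) = √(-1 + C)
G = 1/13 (G = 1/(16 - 3) = 1/13 ≈ 0.076923)
x(m) = 1/13
F(M, Z) = 1/13 + M + Z (F(M, Z) = (M + Z) + 1/13 = 1/13 + M + Z)
14*F(-3, Y(-5, 0)) = 14*(1/13 - 3 + √(-1 - 5)) = 14*(1/13 - 3 + √(-6)) = 14*(1/13 - 3 + I*√6) = 14*(-38/13 + I*√6) = -532/13 + 14*I*√6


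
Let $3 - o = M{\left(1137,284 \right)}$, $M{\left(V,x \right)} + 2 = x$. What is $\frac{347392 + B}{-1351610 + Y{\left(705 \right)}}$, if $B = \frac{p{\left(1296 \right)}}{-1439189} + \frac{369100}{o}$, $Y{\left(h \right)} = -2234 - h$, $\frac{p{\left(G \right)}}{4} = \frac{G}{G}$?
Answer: $- \frac{138958401218536}{543897113792319} \approx -0.25549$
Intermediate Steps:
$M{\left(V,x \right)} = -2 + x$
$o = -279$ ($o = 3 - \left(-2 + 284\right) = 3 - 282 = -279$)
$p{\left(G \right)} = 4$ ($p{\left(G \right)} = 4 \frac{G}{G} = 4 \cdot 1 = 4$)
$B = - \frac{531204661016}{401533731}$ ($B = \frac{4}{-1439189} + \frac{369100}{-279} = 4 \left(- \frac{1}{1439189}\right) + 369100 \left(- \frac{1}{279}\right) = - \frac{4}{1439189} - \frac{369100}{279} = - \frac{531204661016}{401533731} \approx -1322.9$)
$\frac{347392 + B}{-1351610 + Y{\left(705 \right)}} = \frac{347392 - \frac{531204661016}{401533731}}{-1351610 - 2939} = \frac{138958401218536}{401533731 \left(-1351610 - 2939\right)} = \frac{138958401218536}{401533731 \left(-1354549\right)} = \frac{138958401218536}{401533731} \left(- \frac{1}{1354549}\right) = - \frac{138958401218536}{543897113792319}$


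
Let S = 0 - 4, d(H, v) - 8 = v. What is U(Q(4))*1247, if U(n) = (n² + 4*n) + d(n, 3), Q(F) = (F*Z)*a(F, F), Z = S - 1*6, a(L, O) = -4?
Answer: 32734997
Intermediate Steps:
d(H, v) = 8 + v
S = -4
Z = -10 (Z = -4 - 1*6 = -4 - 6 = -10)
Q(F) = 40*F (Q(F) = (F*(-10))*(-4) = -10*F*(-4) = 40*F)
U(n) = 11 + n² + 4*n (U(n) = (n² + 4*n) + (8 + 3) = (n² + 4*n) + 11 = 11 + n² + 4*n)
U(Q(4))*1247 = (11 + (40*4)² + 4*(40*4))*1247 = (11 + 160² + 4*160)*1247 = (11 + 25600 + 640)*1247 = 26251*1247 = 32734997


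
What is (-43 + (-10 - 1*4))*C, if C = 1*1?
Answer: -57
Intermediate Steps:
C = 1
(-43 + (-10 - 1*4))*C = (-43 + (-10 - 1*4))*1 = (-43 + (-10 - 4))*1 = (-43 - 14)*1 = -57*1 = -57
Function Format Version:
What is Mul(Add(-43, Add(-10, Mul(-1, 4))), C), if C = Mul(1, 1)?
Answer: -57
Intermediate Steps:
C = 1
Mul(Add(-43, Add(-10, Mul(-1, 4))), C) = Mul(Add(-43, Add(-10, Mul(-1, 4))), 1) = Mul(Add(-43, Add(-10, -4)), 1) = Mul(Add(-43, -14), 1) = Mul(-57, 1) = -57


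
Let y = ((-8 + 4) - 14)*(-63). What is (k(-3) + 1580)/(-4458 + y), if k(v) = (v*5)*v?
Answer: -1625/3324 ≈ -0.48887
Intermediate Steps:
k(v) = 5*v² (k(v) = (5*v)*v = 5*v²)
y = 1134 (y = (-4 - 14)*(-63) = -18*(-63) = 1134)
(k(-3) + 1580)/(-4458 + y) = (5*(-3)² + 1580)/(-4458 + 1134) = (5*9 + 1580)/(-3324) = (45 + 1580)*(-1/3324) = 1625*(-1/3324) = -1625/3324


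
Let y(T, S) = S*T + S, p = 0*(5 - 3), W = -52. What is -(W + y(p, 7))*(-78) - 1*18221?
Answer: -21731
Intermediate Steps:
p = 0 (p = 0*2 = 0)
y(T, S) = S + S*T
-(W + y(p, 7))*(-78) - 1*18221 = -(-52 + 7*(1 + 0))*(-78) - 1*18221 = -(-52 + 7*1)*(-78) - 18221 = -(-52 + 7)*(-78) - 18221 = -(-45)*(-78) - 18221 = -1*3510 - 18221 = -3510 - 18221 = -21731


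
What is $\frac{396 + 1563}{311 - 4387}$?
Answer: $- \frac{1959}{4076} \approx -0.48062$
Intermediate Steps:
$\frac{396 + 1563}{311 - 4387} = \frac{1959}{-4076} = 1959 \left(- \frac{1}{4076}\right) = - \frac{1959}{4076}$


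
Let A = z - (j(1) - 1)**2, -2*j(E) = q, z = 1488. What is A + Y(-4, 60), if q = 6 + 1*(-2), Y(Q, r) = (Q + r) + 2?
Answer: 1537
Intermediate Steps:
Y(Q, r) = 2 + Q + r
q = 4 (q = 6 - 2 = 4)
j(E) = -2 (j(E) = -1/2*4 = -2)
A = 1479 (A = 1488 - (-2 - 1)**2 = 1488 - 1*(-3)**2 = 1488 - 1*9 = 1488 - 9 = 1479)
A + Y(-4, 60) = 1479 + (2 - 4 + 60) = 1479 + 58 = 1537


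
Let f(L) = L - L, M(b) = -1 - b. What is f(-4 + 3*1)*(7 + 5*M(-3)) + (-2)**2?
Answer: 4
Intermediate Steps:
f(L) = 0
f(-4 + 3*1)*(7 + 5*M(-3)) + (-2)**2 = 0*(7 + 5*(-1 - 1*(-3))) + (-2)**2 = 0*(7 + 5*(-1 + 3)) + 4 = 0*(7 + 5*2) + 4 = 0*(7 + 10) + 4 = 0*17 + 4 = 0 + 4 = 4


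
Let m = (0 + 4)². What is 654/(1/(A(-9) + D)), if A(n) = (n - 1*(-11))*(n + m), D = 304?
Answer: 207972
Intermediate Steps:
m = 16 (m = 4² = 16)
A(n) = (11 + n)*(16 + n) (A(n) = (n - 1*(-11))*(n + 16) = (n + 11)*(16 + n) = (11 + n)*(16 + n))
654/(1/(A(-9) + D)) = 654/(1/((176 + (-9)² + 27*(-9)) + 304)) = 654/(1/((176 + 81 - 243) + 304)) = 654/(1/(14 + 304)) = 654/(1/318) = 654*318 = 207972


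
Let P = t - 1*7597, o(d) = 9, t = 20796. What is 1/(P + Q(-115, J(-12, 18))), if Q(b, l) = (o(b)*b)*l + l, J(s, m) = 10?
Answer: 1/2859 ≈ 0.00034977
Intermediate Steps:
Q(b, l) = l + 9*b*l (Q(b, l) = (9*b)*l + l = 9*b*l + l = l + 9*b*l)
P = 13199 (P = 20796 - 1*7597 = 20796 - 7597 = 13199)
1/(P + Q(-115, J(-12, 18))) = 1/(13199 + 10*(1 + 9*(-115))) = 1/(13199 + 10*(1 - 1035)) = 1/(13199 + 10*(-1034)) = 1/(13199 - 10340) = 1/2859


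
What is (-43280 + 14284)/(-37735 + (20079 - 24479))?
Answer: 28996/42135 ≈ 0.68817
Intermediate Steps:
(-43280 + 14284)/(-37735 + (20079 - 24479)) = -28996/(-37735 - 4400) = -28996/(-42135) = -28996*(-1/42135) = 28996/42135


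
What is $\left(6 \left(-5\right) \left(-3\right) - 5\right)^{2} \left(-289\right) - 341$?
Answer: $-2088366$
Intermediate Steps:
$\left(6 \left(-5\right) \left(-3\right) - 5\right)^{2} \left(-289\right) - 341 = \left(\left(-30\right) \left(-3\right) - 5\right)^{2} \left(-289\right) - 341 = \left(90 - 5\right)^{2} \left(-289\right) - 341 = 85^{2} \left(-289\right) - 341 = 7225 \left(-289\right) - 341 = -2088025 - 341 = -2088366$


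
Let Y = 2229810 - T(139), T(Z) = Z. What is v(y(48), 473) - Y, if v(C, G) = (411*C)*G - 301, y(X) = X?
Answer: 7101372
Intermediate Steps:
v(C, G) = -301 + 411*C*G (v(C, G) = 411*C*G - 301 = -301 + 411*C*G)
Y = 2229671 (Y = 2229810 - 1*139 = 2229810 - 139 = 2229671)
v(y(48), 473) - Y = (-301 + 411*48*473) - 1*2229671 = (-301 + 9331344) - 2229671 = 9331043 - 2229671 = 7101372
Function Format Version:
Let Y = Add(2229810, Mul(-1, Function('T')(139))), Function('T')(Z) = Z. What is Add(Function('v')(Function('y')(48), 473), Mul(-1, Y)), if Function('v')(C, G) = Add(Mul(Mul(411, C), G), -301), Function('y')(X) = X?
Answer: 7101372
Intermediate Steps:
Function('v')(C, G) = Add(-301, Mul(411, C, G)) (Function('v')(C, G) = Add(Mul(411, C, G), -301) = Add(-301, Mul(411, C, G)))
Y = 2229671 (Y = Add(2229810, Mul(-1, 139)) = Add(2229810, -139) = 2229671)
Add(Function('v')(Function('y')(48), 473), Mul(-1, Y)) = Add(Add(-301, Mul(411, 48, 473)), Mul(-1, 2229671)) = Add(Add(-301, 9331344), -2229671) = Add(9331043, -2229671) = 7101372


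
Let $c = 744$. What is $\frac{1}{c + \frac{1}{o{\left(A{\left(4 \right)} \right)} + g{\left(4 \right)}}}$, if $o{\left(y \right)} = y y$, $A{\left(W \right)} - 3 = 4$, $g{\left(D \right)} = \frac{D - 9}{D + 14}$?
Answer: $\frac{877}{652506} \approx 0.001344$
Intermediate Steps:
$g{\left(D \right)} = \frac{-9 + D}{14 + D}$
$A{\left(W \right)} = 7$ ($A{\left(W \right)} = 3 + 4 = 7$)
$o{\left(y \right)} = y^{2}$
$\frac{1}{c + \frac{1}{o{\left(A{\left(4 \right)} \right)} + g{\left(4 \right)}}} = \frac{1}{744 + \frac{1}{7^{2} + \frac{-9 + 4}{14 + 4}}} = \frac{1}{744 + \frac{1}{49 + \frac{1}{18} \left(-5\right)}} = \frac{1}{744 + \frac{1}{49 - \frac{5}{18}}} = \frac{1}{744 + \frac{1}{\frac{877}{18}}} = \frac{1}{744 + \frac{18}{877}} = \frac{1}{\frac{652506}{877}} = \frac{877}{652506}$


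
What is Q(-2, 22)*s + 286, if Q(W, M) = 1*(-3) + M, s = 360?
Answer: 7126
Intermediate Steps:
Q(W, M) = -3 + M
Q(-2, 22)*s + 286 = (-3 + 22)*360 + 286 = 19*360 + 286 = 6840 + 286 = 7126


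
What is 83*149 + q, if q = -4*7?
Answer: 12339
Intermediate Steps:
q = -28
83*149 + q = 83*149 - 28 = 12367 - 28 = 12339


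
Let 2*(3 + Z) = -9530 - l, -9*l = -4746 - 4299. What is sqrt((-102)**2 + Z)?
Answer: sqrt(20534)/2 ≈ 71.648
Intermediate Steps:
l = 1005 (l = -(-4746 - 4299)/9 = -1/9*(-9045) = 1005)
Z = -10541/2 (Z = -3 + (-9530 - 1*1005)/2 = -3 + (-9530 - 1005)/2 = -3 + (1/2)*(-10535) = -3 - 10535/2 = -10541/2 ≈ -5270.5)
sqrt((-102)**2 + Z) = sqrt((-102)**2 - 10541/2) = sqrt(10404 - 10541/2) = sqrt(10267/2) = sqrt(20534)/2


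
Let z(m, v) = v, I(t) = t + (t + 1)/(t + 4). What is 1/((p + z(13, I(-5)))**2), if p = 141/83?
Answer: 6889/3364 ≈ 2.0479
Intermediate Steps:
p = 141/83 (p = 141*(1/83) = 141/83 ≈ 1.6988)
I(t) = t + (1 + t)/(4 + t)
1/((p + z(13, I(-5)))**2) = 1/((141/83 + (1 + (-5)**2 + 5*(-5))/(4 - 5))**2) = 1/((141/83 + (1 + 25 - 25)/(-1))**2) = 1/((141/83 - 1*1)**2) = 1/((141/83 - 1)**2) = 1/((58/83)**2) = 1/(3364/6889) = 6889/3364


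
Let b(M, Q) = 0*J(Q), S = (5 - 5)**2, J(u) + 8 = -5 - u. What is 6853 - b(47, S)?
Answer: 6853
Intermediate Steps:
J(u) = -13 - u (J(u) = -8 + (-5 - u) = -13 - u)
S = 0 (S = 0**2 = 0)
b(M, Q) = 0 (b(M, Q) = 0*(-13 - Q) = 0)
6853 - b(47, S) = 6853 - 1*0 = 6853 + 0 = 6853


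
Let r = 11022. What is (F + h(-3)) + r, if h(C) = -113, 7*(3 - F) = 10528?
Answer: 9408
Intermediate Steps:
F = -1501 (F = 3 - 1/7*10528 = 3 - 1504 = -1501)
(F + h(-3)) + r = (-1501 - 113) + 11022 = -1614 + 11022 = 9408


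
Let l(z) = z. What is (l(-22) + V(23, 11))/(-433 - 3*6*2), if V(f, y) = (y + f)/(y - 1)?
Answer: 93/2345 ≈ 0.039659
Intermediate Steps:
V(f, y) = (f + y)/(-1 + y)
(l(-22) + V(23, 11))/(-433 - 3*6*2) = (-22 + (23 + 11)/(-1 + 11))/(-433 - 3*6*2) = (-22 + 34/10)/(-433 - 18*2) = (-22 + (⅒)*34)/(-433 - 36) = (-22 + 17/5)/(-469) = -93/5*(-1/469) = 93/2345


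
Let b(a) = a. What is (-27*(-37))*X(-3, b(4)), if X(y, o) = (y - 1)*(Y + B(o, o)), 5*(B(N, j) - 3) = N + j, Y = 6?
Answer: -211788/5 ≈ -42358.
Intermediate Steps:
B(N, j) = 3 + N/5 + j/5 (B(N, j) = 3 + (N + j)/5 = 3 + (N/5 + j/5) = 3 + N/5 + j/5)
X(y, o) = (-1 + y)*(9 + 2*o/5) (X(y, o) = (y - 1)*(6 + (3 + o/5 + o/5)) = (-1 + y)*(6 + (3 + 2*o/5)) = (-1 + y)*(9 + 2*o/5))
(-27*(-37))*X(-3, b(4)) = (-27*(-37))*(-9 + 9*(-3) - ⅖*4 + (⅖)*4*(-3)) = 999*(-9 - 27 - 8/5 - 24/5) = 999*(-212/5) = -211788/5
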